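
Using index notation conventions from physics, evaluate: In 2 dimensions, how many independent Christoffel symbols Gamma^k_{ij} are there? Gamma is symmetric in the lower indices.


Christoffel symbols Gamma^k_{ij} are symmetric in i,j, so there are d * d(d+1)/2 independent symbols.
d = 2
d(d+1)/2 = 2 * 3 / 2 = 3
Total = 2 * 3 = 6

6


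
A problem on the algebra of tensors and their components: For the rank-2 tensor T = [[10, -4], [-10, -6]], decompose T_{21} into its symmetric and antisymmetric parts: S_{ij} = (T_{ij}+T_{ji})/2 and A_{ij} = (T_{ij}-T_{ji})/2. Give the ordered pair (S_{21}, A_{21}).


T_{21} = -10
T_{12} = -4
S_{21} = (-10 + -4)/2 = -14/2 = -7
A_{21} = (-10 - -4)/2 = -6/2 = -3
Check: S + A = -7 + -3 = -10 = T_{21}.

(-7, -3)


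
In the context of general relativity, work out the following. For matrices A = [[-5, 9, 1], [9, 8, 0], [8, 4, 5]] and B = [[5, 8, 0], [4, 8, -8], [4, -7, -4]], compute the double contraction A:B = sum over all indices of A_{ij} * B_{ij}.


A:B = sum over all i,j of A_{ij} * B_{ij}.
Row 1: -5*5=-25, 9*8=72, 1*0=0 => row sum = 47
Row 2: 9*4=36, 8*8=64, 0*-8=0 => row sum = 100
Row 3: 8*4=32, 4*-7=-28, 5*-4=-20 => row sum = -16
Total = 47 + 100 + -16 = 131

131


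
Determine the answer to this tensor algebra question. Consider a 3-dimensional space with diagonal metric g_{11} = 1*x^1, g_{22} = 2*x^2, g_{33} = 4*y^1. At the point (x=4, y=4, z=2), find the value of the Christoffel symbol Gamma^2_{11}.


For a diagonal metric, Gamma^k_{ij} = (1/2) g^{kk} (dg_{ik}/dx_j + dg_{jk}/dx_i - dg_{ij}/dx_k).
The metric is diagonal, so g_{ab} = 0 for a != b.
At the given point: g_{11} = 4, g_{22} = 32, g_{33} = 16
g^{22} = 1/32
dg_{12}/dx_1 = 0 (off-diagonal)
dg_{12}/dx_1 = 0 (off-diagonal)
dg_{11}/dx_2 = dg_{11}/dx_2 = 0
Numerator = 0 + 0 - 0 = 0
Gamma^2_{11} = 0 / (2 * 32) = 0

0


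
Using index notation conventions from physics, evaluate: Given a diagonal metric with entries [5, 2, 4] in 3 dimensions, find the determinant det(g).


For a diagonal metric, the determinant is the product of diagonal entries.
Diagonal entries: 5, 2, 4
det(g) = 5 * 2 * 4 = 40

40


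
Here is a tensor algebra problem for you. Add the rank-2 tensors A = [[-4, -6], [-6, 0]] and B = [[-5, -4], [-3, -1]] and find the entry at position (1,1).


Tensor addition is component-wise: (A + B)_{ij} = A_{ij} + B_{ij}.
A_{11} = -4
B_{11} = -5
(A + B)_{11} = -4 + -5 = -9

-9


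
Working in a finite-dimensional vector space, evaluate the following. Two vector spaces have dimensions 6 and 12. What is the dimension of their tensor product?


The dimension of a tensor product is the product of dimensions.
dim(V) = 6, dim(W) = 12
dim(V (x) W) = 6 * 12 = 72

72


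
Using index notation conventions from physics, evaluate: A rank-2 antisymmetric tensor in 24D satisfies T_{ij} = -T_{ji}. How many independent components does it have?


An antisymmetric rank-2 tensor satisfies A_{ij} = -A_{ji}, so diagonal entries are zero.
The independent components are the upper-triangular entries: C(n, 2) = n(n-1)/2.
n = 24
C(24, 2) = 24 * 23 / 2 = 552 / 2 = 276

276


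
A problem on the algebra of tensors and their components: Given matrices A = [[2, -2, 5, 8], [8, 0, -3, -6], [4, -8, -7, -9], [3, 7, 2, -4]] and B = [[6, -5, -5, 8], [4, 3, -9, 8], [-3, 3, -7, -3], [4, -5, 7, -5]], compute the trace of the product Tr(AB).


Tr(AB) = sum_i (AB)_{ii} where (AB)_{ii} = sum_k A_{ik} B_{ki}.
(AB)_{11} = 2*6 + -2*4 + 5*-3 + 8*4 = 21
(AB)_{22} = 8*-5 + 0*3 + -3*3 + -6*-5 = -19
(AB)_{33} = 4*-5 + -8*-9 + -7*-7 + -9*7 = 38
(AB)_{44} = 3*8 + 7*8 + 2*-3 + -4*-5 = 94
Tr(AB) = 21 + -19 + 38 + 94 = 134

134


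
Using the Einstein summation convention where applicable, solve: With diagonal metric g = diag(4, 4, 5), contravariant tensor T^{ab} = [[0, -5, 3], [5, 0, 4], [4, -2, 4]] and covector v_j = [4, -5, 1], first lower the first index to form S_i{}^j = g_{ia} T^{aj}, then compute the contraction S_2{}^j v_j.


Step 1: lower the first index. For a diagonal metric, g_{ia} T^{aj} = g_{ii} T^{ij} (no sum on i).
g_{22} = 4
S_2{}^1 = 4 * T^{21} = 4 * 5 = 20
S_2{}^2 = 4 * T^{22} = 4 * 0 = 0
S_2{}^3 = 4 * T^{23} = 4 * 4 = 16
Step 2: contract S_2{}^j with v_j.
S_2{}^1 * v_1 = 20 * 4 = 80
S_2{}^2 * v_2 = 0 * -5 = 0
S_2{}^3 * v_3 = 16 * 1 = 16
Result = 80 + 0 + 16 = 96

96


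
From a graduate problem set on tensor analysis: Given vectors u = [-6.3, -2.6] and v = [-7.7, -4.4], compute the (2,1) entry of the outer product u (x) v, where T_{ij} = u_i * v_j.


The outer product entry T_{ij} = u_i * v_j.
We need i=2, j=1.
u_2 = -2.6, v_1 = -7.7
T_{2,1} = -2.6 * -7.7 = 20.02

20.02


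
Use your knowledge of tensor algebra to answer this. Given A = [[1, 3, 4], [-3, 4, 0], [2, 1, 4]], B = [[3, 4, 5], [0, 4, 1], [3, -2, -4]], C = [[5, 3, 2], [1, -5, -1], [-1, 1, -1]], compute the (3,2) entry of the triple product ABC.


(ABC)_{32} = sum_m (AB)_{3m} C_{m2}. First compute row 3 of AB.
(AB)_{31} = 2*3 + 1*0 + 4*3 = 18
(AB)_{32} = 2*4 + 1*4 + 4*-2 = 4
(AB)_{33} = 2*5 + 1*1 + 4*-4 = -5
Now contract with column 2 of C:
(AB)_{31} * C_{12} = 18 * 3 = 54
(AB)_{32} * C_{22} = 4 * -5 = -20
(AB)_{33} * C_{32} = -5 * 1 = -5
(ABC)_{32} = 54 + -20 + -5 = 29

29


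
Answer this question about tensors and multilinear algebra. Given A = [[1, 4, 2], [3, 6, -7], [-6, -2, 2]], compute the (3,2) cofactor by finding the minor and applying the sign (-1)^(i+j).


To find cofactor C_{32}, delete row 3 and column 2.
The resulting 2x2 submatrix is: [[1, 2], [3, -7]]
Minor M_{32} = 1*-7 - 2*3
  = -7 - 6 = -13
Sign = (-1)^(3+2) = (-1)^5 = -1
Cofactor C_{32} = -1 * -13 = 13

13


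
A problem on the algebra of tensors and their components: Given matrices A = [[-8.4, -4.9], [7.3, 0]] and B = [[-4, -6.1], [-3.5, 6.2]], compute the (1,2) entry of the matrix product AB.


(AB)_{ij} = sum_k A_{ik} B_{kj}.
For i=1, j=2:
A_{11} * B_{12} = -8.4 * -6.1 = 51.24
A_{12} * B_{22} = -4.9 * 6.2 = -30.38
Sum = 51.24 + -30.38 = 20.86

20.86


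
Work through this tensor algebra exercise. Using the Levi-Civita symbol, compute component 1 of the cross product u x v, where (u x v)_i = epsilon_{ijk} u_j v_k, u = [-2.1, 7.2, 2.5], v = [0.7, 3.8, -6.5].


(u x v)_1 = sum_{j,k} epsilon_{1jk} u_j v_k. Only permutations of (1,2,3) contribute; the two non-zero terms are:
eps_{123} u_2 v_3 = 1 * 7.2 * -6.5 = -46.8
eps_{132} u_3 v_2 = -1 * 2.5 * 3.8 = -9.5
(u x v)_1 = -56.3

-56.3


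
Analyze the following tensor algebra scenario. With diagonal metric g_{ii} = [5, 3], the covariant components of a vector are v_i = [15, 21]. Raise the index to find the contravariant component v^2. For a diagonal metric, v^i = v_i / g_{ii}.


To raise an index with a diagonal metric: v^i = v_i / g_{ii}.
For index 2: v_2 = 21, g_{22} = 3
v^2 = 21 / 3 = 7

7


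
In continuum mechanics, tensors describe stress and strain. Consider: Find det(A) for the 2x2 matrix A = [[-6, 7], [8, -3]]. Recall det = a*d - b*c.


For a 2x2 matrix [[a, b], [c, d]], det = a*d - b*c.
a = -6, b = 7, c = 8, d = -3
a*d = -6 * -3 = 18
b*c = 7 * 8 = 56
det = 18 - 56 = -38

-38


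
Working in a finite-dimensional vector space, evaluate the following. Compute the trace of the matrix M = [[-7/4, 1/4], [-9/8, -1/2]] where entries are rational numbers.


The trace is the sum of diagonal entries.
Diagonal: M[1,1] = -7/4, M[2,2] = -1/2
Tr(M) = -7/4 + -1/2
Computing step by step:
After adding M[1,1]: -7/4
After adding M[2,2]: -9/4
Tr(M) = -9/4

-9/4


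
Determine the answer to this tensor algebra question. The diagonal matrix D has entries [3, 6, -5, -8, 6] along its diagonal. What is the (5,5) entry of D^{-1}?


For a diagonal matrix, the inverse has entries (D^{-1})_{ii} = 1/d_{ii}.
The diagonal entries are: d_{11} = 3, d_{22} = 6, d_{33} = -5, d_{44} = -8, d_{55} = 6
We need (D^{-1})_{55} = 1/d_{55} = 1/6 = 1/6

1/6


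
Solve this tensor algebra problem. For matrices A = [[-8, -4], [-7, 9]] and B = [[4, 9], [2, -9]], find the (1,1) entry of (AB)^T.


(AB)^T_{ij} = (AB)_{ji} = sum_k A_{jk} B_{ki}.
For i=1, j=1 we need (AB)_{11}:
A_{11} * B_{11} = -8 * 4 = -32
A_{12} * B_{21} = -4 * 2 = -8
Sum = -32 + -8 = -40

-40


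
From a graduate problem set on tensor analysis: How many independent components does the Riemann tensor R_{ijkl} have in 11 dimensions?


The Riemann tensor in d dimensions has d^2(d^2 - 1)/12 independent components.
d = 11, so d^2 = 121
d^2 - 1 = 120
d^2(d^2 - 1) = 121 * 120 = 14520
Divide by 12: 14520 / 12 = 1210

1210


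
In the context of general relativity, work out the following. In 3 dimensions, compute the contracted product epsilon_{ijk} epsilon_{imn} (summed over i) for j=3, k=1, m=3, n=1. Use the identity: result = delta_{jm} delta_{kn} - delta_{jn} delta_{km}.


Using the identity: epsilon_{ijk} epsilon_{imn} = delta_{jm} delta_{kn} - delta_{jn} delta_{km}.
delta_{33} = 1
delta_{11} = 1
delta_{31} = 0
delta_{13} = 0
Result = 1 * 1 - 0 * 0 = 1 - 0 = 1

1


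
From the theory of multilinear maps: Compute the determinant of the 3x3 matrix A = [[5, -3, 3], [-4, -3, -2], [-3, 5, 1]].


Expanding along the first row, det(A) = a11*M_11 - a12*M_12 + a13*M_13, where M_1j is the (1,j) minor.
Minor M_11 = -3*1 - -2*5 = 7
Minor M_12 = -4*1 - -2*-3 = -10
Minor M_13 = -4*5 - -3*-3 = -29
det = 5*(7) - -3*(-10) + 3*(-29)
    = 35 - 30 + -87
    = -82

-82


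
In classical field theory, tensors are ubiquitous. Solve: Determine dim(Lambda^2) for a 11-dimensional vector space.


The dimension of the space of p-forms on an n-dimensional space is C(n, p).
n = 11, p = 2
C(11, 2) = 11! / (2! * 9!) = 55

55


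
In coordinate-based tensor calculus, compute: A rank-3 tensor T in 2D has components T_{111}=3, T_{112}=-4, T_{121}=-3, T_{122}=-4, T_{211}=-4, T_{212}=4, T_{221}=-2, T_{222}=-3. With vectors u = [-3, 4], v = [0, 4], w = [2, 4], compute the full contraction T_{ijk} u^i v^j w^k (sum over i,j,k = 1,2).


S = sum over i,j,k of T_{ijk} u_i v_j w_k. Expanding all 8 terms:
T_{111}*u_1*v_1*w_1 = 3*-3*0*2 = 0  (running total: 0)
T_{112}*u_1*v_1*w_2 = -4*-3*0*4 = 0  (running total: 0)
T_{121}*u_1*v_2*w_1 = -3*-3*4*2 = 72  (running total: 72)
T_{122}*u_1*v_2*w_2 = -4*-3*4*4 = 192  (running total: 264)
T_{211}*u_2*v_1*w_1 = -4*4*0*2 = 0  (running total: 264)
T_{212}*u_2*v_1*w_2 = 4*4*0*4 = 0  (running total: 264)
T_{221}*u_2*v_2*w_1 = -2*4*4*2 = -64  (running total: 200)
T_{222}*u_2*v_2*w_2 = -3*4*4*4 = -192  (running total: 8)
S = 8

8


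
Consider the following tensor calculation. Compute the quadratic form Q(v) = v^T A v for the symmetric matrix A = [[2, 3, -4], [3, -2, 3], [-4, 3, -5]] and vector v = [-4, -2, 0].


First compute Av:
(Av)_1 = 2*-4 + 3*-2 + -4*0 = -14
(Av)_2 = 3*-4 + -2*-2 + 3*0 = -8
(Av)_3 = -4*-4 + 3*-2 + -5*0 = 10
Av = [-14, -8, 10]
Then v^T (Av) = -4*-14 + -2*-8 + 0*10
= 56 + 16 + 0 = 72

72


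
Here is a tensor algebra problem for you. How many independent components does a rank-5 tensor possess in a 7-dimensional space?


The number of components of a rank-r tensor in d dimensions is d^r.
Here d = 7 and r = 5.
7^5 = 16807

16807


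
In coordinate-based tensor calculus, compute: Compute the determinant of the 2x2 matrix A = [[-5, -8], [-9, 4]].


For a 2x2 matrix [[a, b], [c, d]], det = a*d - b*c.
a = -5, b = -8, c = -9, d = 4
a*d = -5 * 4 = -20
b*c = -8 * -9 = 72
det = -20 - 72 = -92

-92


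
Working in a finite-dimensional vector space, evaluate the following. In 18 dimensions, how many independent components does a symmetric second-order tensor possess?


A symmetric rank-2 tensor in d dimensions has d(d+1)/2 independent components.
d = 18
d(d+1)/2 = 18 * 19 / 2 = 342 / 2 = 171

171


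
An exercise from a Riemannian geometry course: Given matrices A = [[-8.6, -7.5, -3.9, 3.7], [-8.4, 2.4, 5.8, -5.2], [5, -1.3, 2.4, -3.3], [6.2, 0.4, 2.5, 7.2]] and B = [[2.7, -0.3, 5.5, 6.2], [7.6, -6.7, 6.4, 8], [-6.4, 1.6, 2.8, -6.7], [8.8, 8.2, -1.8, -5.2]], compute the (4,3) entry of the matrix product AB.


(AB)_{ij} = sum_k A_{ik} B_{kj}.
For i=4, j=3:
A_{41} * B_{13} = 6.2 * 5.5 = 34.1
A_{42} * B_{23} = 0.4 * 6.4 = 2.56
A_{43} * B_{33} = 2.5 * 2.8 = 7
A_{44} * B_{43} = 7.2 * -1.8 = -12.96
Sum = 34.1 + 2.56 + 7 + -12.96 = 30.7

30.7


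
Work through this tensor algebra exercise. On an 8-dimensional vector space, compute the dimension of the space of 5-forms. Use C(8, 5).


The dimension of the space of p-forms on an n-dimensional space is C(n, p).
n = 8, p = 5
C(8, 5) = 8! / (5! * 3!) = 56

56


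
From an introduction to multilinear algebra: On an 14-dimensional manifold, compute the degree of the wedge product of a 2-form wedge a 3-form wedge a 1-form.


The degree of a wedge product is the sum of the degrees of the individual forms.
Degrees: 2, 3, 1
Total degree = 2 + 3 + 1 = 6

6


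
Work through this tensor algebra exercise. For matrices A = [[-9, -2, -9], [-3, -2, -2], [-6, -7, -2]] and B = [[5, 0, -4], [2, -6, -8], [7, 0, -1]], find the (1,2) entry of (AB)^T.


(AB)^T_{ij} = (AB)_{ji} = sum_k A_{jk} B_{ki}.
For i=1, j=2 we need (AB)_{21}:
A_{21} * B_{11} = -3 * 5 = -15
A_{22} * B_{21} = -2 * 2 = -4
A_{23} * B_{31} = -2 * 7 = -14
Sum = -15 + -4 + -14 = -33

-33


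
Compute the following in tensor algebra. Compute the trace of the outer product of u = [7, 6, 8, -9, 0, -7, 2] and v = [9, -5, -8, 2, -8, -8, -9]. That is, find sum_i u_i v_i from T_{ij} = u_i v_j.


The outer product gives T_{ij} = u_i v_j.
The trace (contraction) is Tr(T) = sum_i T_{ii} = sum_i u_i v_i.
Diagonal entries:
T_{11} = u_1 * v_1 = 7 * 9 = 63
T_{22} = u_2 * v_2 = 6 * -5 = -30
T_{33} = u_3 * v_3 = 8 * -8 = -64
T_{44} = u_4 * v_4 = -9 * 2 = -18
T_{55} = u_5 * v_5 = 0 * -8 = 0
T_{66} = u_6 * v_6 = -7 * -8 = 56
T_{77} = u_7 * v_7 = 2 * -9 = -18
Tr(T) = 63 + -30 + -64 + -18 + 0 + 56 + -18 = -11

-11


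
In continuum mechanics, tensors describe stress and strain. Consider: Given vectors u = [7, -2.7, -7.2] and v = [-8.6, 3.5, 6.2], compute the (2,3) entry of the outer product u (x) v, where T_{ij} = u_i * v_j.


The outer product entry T_{ij} = u_i * v_j.
We need i=2, j=3.
u_2 = -2.7, v_3 = 6.2
T_{2,3} = -2.7 * 6.2 = -16.74

-16.74


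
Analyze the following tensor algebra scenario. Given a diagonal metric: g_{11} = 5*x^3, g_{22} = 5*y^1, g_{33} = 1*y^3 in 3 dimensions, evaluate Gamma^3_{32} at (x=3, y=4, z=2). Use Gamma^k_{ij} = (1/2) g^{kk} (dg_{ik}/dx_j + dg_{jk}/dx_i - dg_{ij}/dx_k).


For a diagonal metric, Gamma^k_{ij} = (1/2) g^{kk} (dg_{ik}/dx_j + dg_{jk}/dx_i - dg_{ij}/dx_k).
The metric is diagonal, so g_{ab} = 0 for a != b.
At the given point: g_{11} = 135, g_{22} = 20, g_{33} = 64
g^{33} = 1/64
dg_{33}/dx_2 = dg_{33}/dx_2 = 48
dg_{23}/dx_3 = 0 (off-diagonal)
dg_{32}/dx_3 = 0 (off-diagonal)
Numerator = 48 + 0 - 0 = 48
Gamma^3_{32} = 48 / (2 * 64) = 3/8

3/8


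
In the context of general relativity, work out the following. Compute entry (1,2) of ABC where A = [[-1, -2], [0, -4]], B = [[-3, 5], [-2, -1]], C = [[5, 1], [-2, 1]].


(ABC)_{12} = sum_m (AB)_{1m} C_{m2}. First compute row 1 of AB.
(AB)_{11} = -1*-3 + -2*-2 = 7
(AB)_{12} = -1*5 + -2*-1 = -3
Now contract with column 2 of C:
(AB)_{11} * C_{12} = 7 * 1 = 7
(AB)_{12} * C_{22} = -3 * 1 = -3
(ABC)_{12} = 7 + -3 = 4

4


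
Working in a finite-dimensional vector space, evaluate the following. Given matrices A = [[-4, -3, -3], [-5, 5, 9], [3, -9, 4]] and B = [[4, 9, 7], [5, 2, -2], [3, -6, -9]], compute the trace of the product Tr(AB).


Tr(AB) = sum_i (AB)_{ii} where (AB)_{ii} = sum_k A_{ik} B_{ki}.
(AB)_{11} = -4*4 + -3*5 + -3*3 = -40
(AB)_{22} = -5*9 + 5*2 + 9*-6 = -89
(AB)_{33} = 3*7 + -9*-2 + 4*-9 = 3
Tr(AB) = -40 + -89 + 3 = -126

-126


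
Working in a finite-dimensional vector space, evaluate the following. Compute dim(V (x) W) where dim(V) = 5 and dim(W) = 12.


The dimension of a tensor product is the product of dimensions.
dim(V) = 5, dim(W) = 12
dim(V (x) W) = 5 * 12 = 60

60


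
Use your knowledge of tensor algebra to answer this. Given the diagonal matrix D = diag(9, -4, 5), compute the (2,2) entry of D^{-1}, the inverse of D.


For a diagonal matrix, the inverse has entries (D^{-1})_{ii} = 1/d_{ii}.
The diagonal entries are: d_{11} = 9, d_{22} = -4, d_{33} = 5
We need (D^{-1})_{22} = 1/d_{22} = 1/-4 = -1/4

-1/4


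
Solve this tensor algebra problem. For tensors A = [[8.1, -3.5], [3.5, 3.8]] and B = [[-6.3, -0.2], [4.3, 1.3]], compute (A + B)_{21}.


Tensor addition is component-wise: (A + B)_{ij} = A_{ij} + B_{ij}.
A_{21} = 3.5
B_{21} = 4.3
(A + B)_{21} = 3.5 + 4.3 = 7.8

7.8


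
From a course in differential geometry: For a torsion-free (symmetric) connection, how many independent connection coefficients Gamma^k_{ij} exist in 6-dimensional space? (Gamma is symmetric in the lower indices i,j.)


Christoffel symbols Gamma^k_{ij} are symmetric in i,j, so there are d * d(d+1)/2 independent symbols.
d = 6
d(d+1)/2 = 6 * 7 / 2 = 21
Total = 6 * 21 = 126

126


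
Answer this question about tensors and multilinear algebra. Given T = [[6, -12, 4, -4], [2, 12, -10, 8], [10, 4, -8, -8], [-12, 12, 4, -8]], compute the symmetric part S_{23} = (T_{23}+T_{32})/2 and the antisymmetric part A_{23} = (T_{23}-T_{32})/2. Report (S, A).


T_{23} = -10
T_{32} = 4
S_{23} = (-10 + 4)/2 = -6/2 = -3
A_{23} = (-10 - 4)/2 = -14/2 = -7
Check: S + A = -3 + -7 = -10 = T_{23}.

(-3, -7)


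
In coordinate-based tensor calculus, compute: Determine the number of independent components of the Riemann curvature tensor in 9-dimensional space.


The Riemann tensor in d dimensions has d^2(d^2 - 1)/12 independent components.
d = 9, so d^2 = 81
d^2 - 1 = 80
d^2(d^2 - 1) = 81 * 80 = 6480
Divide by 12: 6480 / 12 = 540

540


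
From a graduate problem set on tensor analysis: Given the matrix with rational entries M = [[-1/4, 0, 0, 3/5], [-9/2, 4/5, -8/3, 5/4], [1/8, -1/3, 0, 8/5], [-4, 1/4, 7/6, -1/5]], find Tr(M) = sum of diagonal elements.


The trace is the sum of diagonal entries.
Diagonal: M[1,1] = -1/4, M[2,2] = 4/5, M[3,3] = 0, M[4,4] = -1/5
Tr(M) = -1/4 + 4/5 + 0 + -1/5
Computing step by step:
After adding M[1,1]: -1/4
After adding M[2,2]: 11/20
After adding M[3,3]: 11/20
After adding M[4,4]: 7/20
Tr(M) = 7/20

7/20


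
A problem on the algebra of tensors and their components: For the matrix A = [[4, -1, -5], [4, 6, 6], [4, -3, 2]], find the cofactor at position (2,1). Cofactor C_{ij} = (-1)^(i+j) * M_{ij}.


To find cofactor C_{21}, delete row 2 and column 1.
The resulting 2x2 submatrix is: [[-1, -5], [-3, 2]]
Minor M_{21} = -1*2 - -5*-3
  = -2 - 15 = -17
Sign = (-1)^(2+1) = (-1)^3 = -1
Cofactor C_{21} = -1 * -17 = 17

17


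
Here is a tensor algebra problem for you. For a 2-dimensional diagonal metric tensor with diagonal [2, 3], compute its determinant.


For a diagonal metric, the determinant is the product of diagonal entries.
Diagonal entries: 2, 3
det(g) = 2 * 3 = 6

6


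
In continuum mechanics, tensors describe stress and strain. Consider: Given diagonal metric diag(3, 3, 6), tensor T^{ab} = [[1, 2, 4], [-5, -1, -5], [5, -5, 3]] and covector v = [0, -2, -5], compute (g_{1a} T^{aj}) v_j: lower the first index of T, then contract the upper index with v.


Step 1: lower the first index. For a diagonal metric, g_{ia} T^{aj} = g_{ii} T^{ij} (no sum on i).
g_{11} = 3
S_1{}^1 = 3 * T^{11} = 3 * 1 = 3
S_1{}^2 = 3 * T^{12} = 3 * 2 = 6
S_1{}^3 = 3 * T^{13} = 3 * 4 = 12
Step 2: contract S_1{}^j with v_j.
S_1{}^1 * v_1 = 3 * 0 = 0
S_1{}^2 * v_2 = 6 * -2 = -12
S_1{}^3 * v_3 = 12 * -5 = -60
Result = 0 + -12 + -60 = -72

-72


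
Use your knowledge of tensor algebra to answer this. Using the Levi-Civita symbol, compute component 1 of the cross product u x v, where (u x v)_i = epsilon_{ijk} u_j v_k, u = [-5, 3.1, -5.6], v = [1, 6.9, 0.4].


(u x v)_1 = sum_{j,k} epsilon_{1jk} u_j v_k. Only permutations of (1,2,3) contribute; the two non-zero terms are:
eps_{123} u_2 v_3 = 1 * 3.1 * 0.4 = 1.24
eps_{132} u_3 v_2 = -1 * -5.6 * 6.9 = 38.64
(u x v)_1 = 39.88

39.88


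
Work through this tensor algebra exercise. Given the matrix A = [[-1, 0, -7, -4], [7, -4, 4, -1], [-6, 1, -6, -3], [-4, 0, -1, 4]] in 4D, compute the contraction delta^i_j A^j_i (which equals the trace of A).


The contraction (trace) of a rank-2 tensor is the sum of its diagonal elements.
Diagonal entries: A[1,1] = -1, A[2,2] = -4, A[3,3] = -6, A[4,4] = 4
Tr(A) = -1 + -4 + -6 + 4 = -7

-7


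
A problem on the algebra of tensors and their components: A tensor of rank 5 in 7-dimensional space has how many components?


The number of components of a rank-r tensor in d dimensions is d^r.
Here d = 7 and r = 5.
7^5 = 16807

16807


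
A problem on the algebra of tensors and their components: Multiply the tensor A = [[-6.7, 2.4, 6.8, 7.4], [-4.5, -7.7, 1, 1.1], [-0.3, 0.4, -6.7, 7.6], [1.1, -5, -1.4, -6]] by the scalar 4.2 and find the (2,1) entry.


Scalar multiplication: (cA)_{ij} = c * A_{ij}.
c = 4.2
A_{21} = -4.5
(cA)_{21} = 4.2 * -4.5 = -18.9

-18.9


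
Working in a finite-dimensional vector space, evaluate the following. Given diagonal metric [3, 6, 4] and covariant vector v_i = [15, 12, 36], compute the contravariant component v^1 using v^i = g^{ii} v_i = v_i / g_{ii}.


To raise an index with a diagonal metric: v^i = v_i / g_{ii}.
For index 1: v_1 = 15, g_{11} = 3
v^1 = 15 / 3 = 5

5


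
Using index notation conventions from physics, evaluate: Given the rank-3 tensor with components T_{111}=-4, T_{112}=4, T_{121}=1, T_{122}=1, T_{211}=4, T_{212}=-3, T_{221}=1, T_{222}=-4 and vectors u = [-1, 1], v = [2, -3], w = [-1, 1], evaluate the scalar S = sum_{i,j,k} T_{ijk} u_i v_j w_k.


S = sum over i,j,k of T_{ijk} u_i v_j w_k. Expanding all 8 terms:
T_{111}*u_1*v_1*w_1 = -4*-1*2*-1 = -8  (running total: -8)
T_{112}*u_1*v_1*w_2 = 4*-1*2*1 = -8  (running total: -16)
T_{121}*u_1*v_2*w_1 = 1*-1*-3*-1 = -3  (running total: -19)
T_{122}*u_1*v_2*w_2 = 1*-1*-3*1 = 3  (running total: -16)
T_{211}*u_2*v_1*w_1 = 4*1*2*-1 = -8  (running total: -24)
T_{212}*u_2*v_1*w_2 = -3*1*2*1 = -6  (running total: -30)
T_{221}*u_2*v_2*w_1 = 1*1*-3*-1 = 3  (running total: -27)
T_{222}*u_2*v_2*w_2 = -4*1*-3*1 = 12  (running total: -15)
S = -15

-15


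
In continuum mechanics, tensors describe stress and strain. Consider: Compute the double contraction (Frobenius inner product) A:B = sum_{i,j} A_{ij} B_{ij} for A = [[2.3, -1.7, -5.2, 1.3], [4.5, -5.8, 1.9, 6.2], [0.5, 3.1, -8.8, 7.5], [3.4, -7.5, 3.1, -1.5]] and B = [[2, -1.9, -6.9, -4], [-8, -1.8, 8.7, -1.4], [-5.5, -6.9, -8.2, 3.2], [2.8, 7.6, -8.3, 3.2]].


A:B = sum over all i,j of A_{ij} * B_{ij}.
Row 1: 2.3*2=4.6, -1.7*-1.9=3.23, -5.2*-6.9=35.88, 1.3*-4=-5.2 => row sum = 38.51
Row 2: 4.5*-8=-36, -5.8*-1.8=10.44, 1.9*8.7=16.53, 6.2*-1.4=-8.68 => row sum = -17.71
Row 3: 0.5*-5.5=-2.75, 3.1*-6.9=-21.39, -8.8*-8.2=72.16, 7.5*3.2=24 => row sum = 72.02
Row 4: 3.4*2.8=9.52, -7.5*7.6=-57, 3.1*-8.3=-25.73, -1.5*3.2=-4.8 => row sum = -78.01
Total = 38.51 + -17.71 + 72.02 + -78.01 = 14.81

14.81


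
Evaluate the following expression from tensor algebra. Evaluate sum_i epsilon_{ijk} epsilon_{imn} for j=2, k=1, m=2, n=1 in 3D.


Using the identity: epsilon_{ijk} epsilon_{imn} = delta_{jm} delta_{kn} - delta_{jn} delta_{km}.
delta_{22} = 1
delta_{11} = 1
delta_{21} = 0
delta_{12} = 0
Result = 1 * 1 - 0 * 0 = 1 - 0 = 1

1


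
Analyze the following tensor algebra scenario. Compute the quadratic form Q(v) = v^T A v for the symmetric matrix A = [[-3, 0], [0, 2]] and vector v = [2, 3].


First compute Av:
(Av)_1 = -3*2 + 0*3 = -6
(Av)_2 = 0*2 + 2*3 = 6
Av = [-6, 6]
Then v^T (Av) = 2*-6 + 3*6
= -12 + 18 = 6

6


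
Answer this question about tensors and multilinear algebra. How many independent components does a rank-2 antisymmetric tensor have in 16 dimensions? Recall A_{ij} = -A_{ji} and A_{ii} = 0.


An antisymmetric rank-2 tensor satisfies A_{ij} = -A_{ji}, so diagonal entries are zero.
The independent components are the upper-triangular entries: C(n, 2) = n(n-1)/2.
n = 16
C(16, 2) = 16 * 15 / 2 = 240 / 2 = 120

120


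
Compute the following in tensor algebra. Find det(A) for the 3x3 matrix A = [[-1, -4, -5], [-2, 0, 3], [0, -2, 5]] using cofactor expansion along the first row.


Expanding along the first row, det(A) = a11*M_11 - a12*M_12 + a13*M_13, where M_1j is the (1,j) minor.
Minor M_11 = 0*5 - 3*-2 = 6
Minor M_12 = -2*5 - 3*0 = -10
Minor M_13 = -2*-2 - 0*0 = 4
det = -1*(6) - -4*(-10) + -5*(4)
    = -6 - 40 + -20
    = -66

-66


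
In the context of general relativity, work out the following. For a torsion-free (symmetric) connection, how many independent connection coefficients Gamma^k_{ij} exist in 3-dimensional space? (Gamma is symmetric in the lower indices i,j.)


Christoffel symbols Gamma^k_{ij} are symmetric in i,j, so there are d * d(d+1)/2 independent symbols.
d = 3
d(d+1)/2 = 3 * 4 / 2 = 6
Total = 3 * 6 = 18

18


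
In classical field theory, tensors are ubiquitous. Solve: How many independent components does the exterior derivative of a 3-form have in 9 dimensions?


The exterior derivative of a p-form is a (p+1)-form.
Its number of independent components is C(n, p+1).
n = 9, p+1 = 4
C(9, 4) = 126

126


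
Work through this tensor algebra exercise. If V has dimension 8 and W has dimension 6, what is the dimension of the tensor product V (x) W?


The dimension of a tensor product is the product of dimensions.
dim(V) = 8, dim(W) = 6
dim(V (x) W) = 8 * 6 = 48

48


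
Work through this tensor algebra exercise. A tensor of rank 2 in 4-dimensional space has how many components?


The number of components of a rank-r tensor in d dimensions is d^r.
Here d = 4 and r = 2.
4^2 = 16

16


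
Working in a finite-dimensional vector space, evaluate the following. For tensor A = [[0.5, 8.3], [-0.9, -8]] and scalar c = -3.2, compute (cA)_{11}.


Scalar multiplication: (cA)_{ij} = c * A_{ij}.
c = -3.2
A_{11} = 0.5
(cA)_{11} = -3.2 * 0.5 = -1.6

-1.6


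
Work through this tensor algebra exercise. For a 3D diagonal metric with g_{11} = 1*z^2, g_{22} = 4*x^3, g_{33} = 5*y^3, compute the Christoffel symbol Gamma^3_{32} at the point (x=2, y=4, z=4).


For a diagonal metric, Gamma^k_{ij} = (1/2) g^{kk} (dg_{ik}/dx_j + dg_{jk}/dx_i - dg_{ij}/dx_k).
The metric is diagonal, so g_{ab} = 0 for a != b.
At the given point: g_{11} = 16, g_{22} = 32, g_{33} = 320
g^{33} = 1/320
dg_{33}/dx_2 = dg_{33}/dx_2 = 240
dg_{23}/dx_3 = 0 (off-diagonal)
dg_{32}/dx_3 = 0 (off-diagonal)
Numerator = 240 + 0 - 0 = 240
Gamma^3_{32} = 240 / (2 * 320) = 3/8

3/8


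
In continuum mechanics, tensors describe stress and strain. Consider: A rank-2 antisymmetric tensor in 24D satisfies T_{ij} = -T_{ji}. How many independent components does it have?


An antisymmetric rank-2 tensor satisfies A_{ij} = -A_{ji}, so diagonal entries are zero.
The independent components are the upper-triangular entries: C(n, 2) = n(n-1)/2.
n = 24
C(24, 2) = 24 * 23 / 2 = 552 / 2 = 276

276


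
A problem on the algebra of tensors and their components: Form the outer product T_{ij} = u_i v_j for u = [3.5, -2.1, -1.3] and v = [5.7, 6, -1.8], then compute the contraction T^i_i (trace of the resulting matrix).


The outer product gives T_{ij} = u_i v_j.
The trace (contraction) is Tr(T) = sum_i T_{ii} = sum_i u_i v_i.
Diagonal entries:
T_{11} = u_1 * v_1 = 3.5 * 5.7 = 19.95
T_{22} = u_2 * v_2 = -2.1 * 6 = -12.6
T_{33} = u_3 * v_3 = -1.3 * -1.8 = 2.34
Tr(T) = 19.95 + -12.6 + 2.34 = 9.69

9.69


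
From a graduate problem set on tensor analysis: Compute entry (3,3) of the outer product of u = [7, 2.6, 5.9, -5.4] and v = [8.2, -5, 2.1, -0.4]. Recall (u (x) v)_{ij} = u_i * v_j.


The outer product entry T_{ij} = u_i * v_j.
We need i=3, j=3.
u_3 = 5.9, v_3 = 2.1
T_{3,3} = 5.9 * 2.1 = 12.39

12.39


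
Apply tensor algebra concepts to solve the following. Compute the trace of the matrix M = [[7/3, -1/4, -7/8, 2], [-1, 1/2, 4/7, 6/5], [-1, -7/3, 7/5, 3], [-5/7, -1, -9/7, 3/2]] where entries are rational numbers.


The trace is the sum of diagonal entries.
Diagonal: M[1,1] = 7/3, M[2,2] = 1/2, M[3,3] = 7/5, M[4,4] = 3/2
Tr(M) = 7/3 + 1/2 + 7/5 + 3/2
Computing step by step:
After adding M[1,1]: 7/3
After adding M[2,2]: 17/6
After adding M[3,3]: 127/30
After adding M[4,4]: 86/15
Tr(M) = 86/15

86/15


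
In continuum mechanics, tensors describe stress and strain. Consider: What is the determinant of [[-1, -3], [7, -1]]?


For a 2x2 matrix [[a, b], [c, d]], det = a*d - b*c.
a = -1, b = -3, c = 7, d = -1
a*d = -1 * -1 = 1
b*c = -3 * 7 = -21
det = 1 - -21 = 22

22


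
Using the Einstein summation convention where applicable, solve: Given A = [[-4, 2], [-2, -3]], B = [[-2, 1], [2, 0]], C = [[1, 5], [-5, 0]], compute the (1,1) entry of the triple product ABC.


(ABC)_{11} = sum_m (AB)_{1m} C_{m1}. First compute row 1 of AB.
(AB)_{11} = -4*-2 + 2*2 = 12
(AB)_{12} = -4*1 + 2*0 = -4
Now contract with column 1 of C:
(AB)_{11} * C_{11} = 12 * 1 = 12
(AB)_{12} * C_{21} = -4 * -5 = 20
(ABC)_{11} = 12 + 20 = 32

32


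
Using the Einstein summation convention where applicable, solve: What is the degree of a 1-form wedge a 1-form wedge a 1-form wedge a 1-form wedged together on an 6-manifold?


The degree of a wedge product is the sum of the degrees of the individual forms.
Degrees: 1, 1, 1, 1
Total degree = 1 + 1 + 1 + 1 = 4

4


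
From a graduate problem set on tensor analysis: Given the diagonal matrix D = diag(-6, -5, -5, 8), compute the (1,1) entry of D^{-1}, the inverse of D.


For a diagonal matrix, the inverse has entries (D^{-1})_{ii} = 1/d_{ii}.
The diagonal entries are: d_{11} = -6, d_{22} = -5, d_{33} = -5, d_{44} = 8
We need (D^{-1})_{11} = 1/d_{11} = 1/-6 = -1/6

-1/6


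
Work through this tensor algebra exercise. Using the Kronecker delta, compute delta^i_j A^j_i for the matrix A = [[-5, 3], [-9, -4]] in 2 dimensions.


The contraction (trace) of a rank-2 tensor is the sum of its diagonal elements.
Diagonal entries: A[1,1] = -5, A[2,2] = -4
Tr(A) = -5 + -4 = -9

-9


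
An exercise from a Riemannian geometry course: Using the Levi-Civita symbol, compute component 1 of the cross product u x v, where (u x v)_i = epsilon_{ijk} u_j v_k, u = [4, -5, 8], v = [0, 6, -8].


(u x v)_1 = sum_{j,k} epsilon_{1jk} u_j v_k. Only permutations of (1,2,3) contribute; the two non-zero terms are:
eps_{123} u_2 v_3 = 1 * -5 * -8 = 40
eps_{132} u_3 v_2 = -1 * 8 * 6 = -48
(u x v)_1 = -8

-8


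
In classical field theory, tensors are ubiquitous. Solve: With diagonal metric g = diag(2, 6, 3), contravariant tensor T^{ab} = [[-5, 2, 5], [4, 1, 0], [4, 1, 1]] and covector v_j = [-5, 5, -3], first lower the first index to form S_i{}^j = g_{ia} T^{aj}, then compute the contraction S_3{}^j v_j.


Step 1: lower the first index. For a diagonal metric, g_{ia} T^{aj} = g_{ii} T^{ij} (no sum on i).
g_{33} = 3
S_3{}^1 = 3 * T^{31} = 3 * 4 = 12
S_3{}^2 = 3 * T^{32} = 3 * 1 = 3
S_3{}^3 = 3 * T^{33} = 3 * 1 = 3
Step 2: contract S_3{}^j with v_j.
S_3{}^1 * v_1 = 12 * -5 = -60
S_3{}^2 * v_2 = 3 * 5 = 15
S_3{}^3 * v_3 = 3 * -3 = -9
Result = -60 + 15 + -9 = -54

-54


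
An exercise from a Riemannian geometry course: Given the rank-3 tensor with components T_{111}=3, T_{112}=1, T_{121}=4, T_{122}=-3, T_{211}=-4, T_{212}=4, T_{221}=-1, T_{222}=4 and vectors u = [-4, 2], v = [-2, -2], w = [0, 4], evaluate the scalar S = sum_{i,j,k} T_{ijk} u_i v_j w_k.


S = sum over i,j,k of T_{ijk} u_i v_j w_k. Expanding all 8 terms:
T_{111}*u_1*v_1*w_1 = 3*-4*-2*0 = 0  (running total: 0)
T_{112}*u_1*v_1*w_2 = 1*-4*-2*4 = 32  (running total: 32)
T_{121}*u_1*v_2*w_1 = 4*-4*-2*0 = 0  (running total: 32)
T_{122}*u_1*v_2*w_2 = -3*-4*-2*4 = -96  (running total: -64)
T_{211}*u_2*v_1*w_1 = -4*2*-2*0 = 0  (running total: -64)
T_{212}*u_2*v_1*w_2 = 4*2*-2*4 = -64  (running total: -128)
T_{221}*u_2*v_2*w_1 = -1*2*-2*0 = 0  (running total: -128)
T_{222}*u_2*v_2*w_2 = 4*2*-2*4 = -64  (running total: -192)
S = -192

-192


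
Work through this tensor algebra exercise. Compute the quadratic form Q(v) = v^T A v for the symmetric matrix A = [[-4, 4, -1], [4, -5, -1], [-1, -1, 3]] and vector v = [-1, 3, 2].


First compute Av:
(Av)_1 = -4*-1 + 4*3 + -1*2 = 14
(Av)_2 = 4*-1 + -5*3 + -1*2 = -21
(Av)_3 = -1*-1 + -1*3 + 3*2 = 4
Av = [14, -21, 4]
Then v^T (Av) = -1*14 + 3*-21 + 2*4
= -14 + -63 + 8 = -69

-69


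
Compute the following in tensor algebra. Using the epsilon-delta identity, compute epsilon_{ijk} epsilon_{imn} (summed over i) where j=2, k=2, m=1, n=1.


Using the identity: epsilon_{ijk} epsilon_{imn} = delta_{jm} delta_{kn} - delta_{jn} delta_{km}.
delta_{21} = 0
delta_{21} = 0
delta_{21} = 0
delta_{21} = 0
Result = 0 * 0 - 0 * 0 = 0 - 0 = 0

0


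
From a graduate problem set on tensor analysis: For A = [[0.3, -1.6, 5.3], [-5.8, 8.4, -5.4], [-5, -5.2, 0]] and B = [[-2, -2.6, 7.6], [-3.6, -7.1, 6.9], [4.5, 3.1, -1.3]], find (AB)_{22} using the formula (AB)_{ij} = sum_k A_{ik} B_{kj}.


(AB)_{ij} = sum_k A_{ik} B_{kj}.
For i=2, j=2:
A_{21} * B_{12} = -5.8 * -2.6 = 15.08
A_{22} * B_{22} = 8.4 * -7.1 = -59.64
A_{23} * B_{32} = -5.4 * 3.1 = -16.74
Sum = 15.08 + -59.64 + -16.74 = -61.3

-61.3


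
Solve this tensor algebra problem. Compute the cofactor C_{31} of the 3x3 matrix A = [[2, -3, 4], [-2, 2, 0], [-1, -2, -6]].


To find cofactor C_{31}, delete row 3 and column 1.
The resulting 2x2 submatrix is: [[-3, 4], [2, 0]]
Minor M_{31} = -3*0 - 4*2
  = 0 - 8 = -8
Sign = (-1)^(3+1) = (-1)^4 = 1
Cofactor C_{31} = 1 * -8 = -8

-8


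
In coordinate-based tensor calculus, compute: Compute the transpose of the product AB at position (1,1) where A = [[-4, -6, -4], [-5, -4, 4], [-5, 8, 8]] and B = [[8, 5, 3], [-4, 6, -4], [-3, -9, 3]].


(AB)^T_{ij} = (AB)_{ji} = sum_k A_{jk} B_{ki}.
For i=1, j=1 we need (AB)_{11}:
A_{11} * B_{11} = -4 * 8 = -32
A_{12} * B_{21} = -6 * -4 = 24
A_{13} * B_{31} = -4 * -3 = 12
Sum = -32 + 24 + 12 = 4

4


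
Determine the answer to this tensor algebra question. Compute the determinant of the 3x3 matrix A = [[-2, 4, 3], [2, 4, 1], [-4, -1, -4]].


Expanding along the first row, det(A) = a11*M_11 - a12*M_12 + a13*M_13, where M_1j is the (1,j) minor.
Minor M_11 = 4*-4 - 1*-1 = -15
Minor M_12 = 2*-4 - 1*-4 = -4
Minor M_13 = 2*-1 - 4*-4 = 14
det = -2*(-15) - 4*(-4) + 3*(14)
    = 30 - -16 + 42
    = 88

88


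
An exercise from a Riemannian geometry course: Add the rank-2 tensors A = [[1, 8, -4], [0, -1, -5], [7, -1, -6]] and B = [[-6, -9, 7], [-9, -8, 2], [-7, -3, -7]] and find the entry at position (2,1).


Tensor addition is component-wise: (A + B)_{ij} = A_{ij} + B_{ij}.
A_{21} = 0
B_{21} = -9
(A + B)_{21} = 0 + -9 = -9

-9


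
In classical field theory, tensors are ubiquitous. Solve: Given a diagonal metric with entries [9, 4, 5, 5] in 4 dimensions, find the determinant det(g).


For a diagonal metric, the determinant is the product of diagonal entries.
Diagonal entries: 9, 4, 5, 5
det(g) = 9 * 4 * 5 * 5 = 900

900


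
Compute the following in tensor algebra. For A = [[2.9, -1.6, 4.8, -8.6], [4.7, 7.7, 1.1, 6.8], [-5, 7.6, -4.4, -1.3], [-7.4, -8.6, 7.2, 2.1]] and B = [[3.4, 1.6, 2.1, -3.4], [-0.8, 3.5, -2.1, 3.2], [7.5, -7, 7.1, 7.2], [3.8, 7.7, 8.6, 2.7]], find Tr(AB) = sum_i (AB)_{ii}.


Tr(AB) = sum_i (AB)_{ii} where (AB)_{ii} = sum_k A_{ik} B_{ki}.
(AB)_{11} = 2.9*3.4 + -1.6*-0.8 + 4.8*7.5 + -8.6*3.8 = 14.46
(AB)_{22} = 4.7*1.6 + 7.7*3.5 + 1.1*-7 + 6.8*7.7 = 79.13
(AB)_{33} = -5*2.1 + 7.6*-2.1 + -4.4*7.1 + -1.3*8.6 = -68.88
(AB)_{44} = -7.4*-3.4 + -8.6*3.2 + 7.2*7.2 + 2.1*2.7 = 55.15
Tr(AB) = 14.46 + 79.13 + -68.88 + 55.15 = 79.86

79.86


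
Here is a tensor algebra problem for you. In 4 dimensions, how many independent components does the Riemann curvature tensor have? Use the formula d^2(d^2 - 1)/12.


The Riemann tensor in d dimensions has d^2(d^2 - 1)/12 independent components.
d = 4, so d^2 = 16
d^2 - 1 = 15
d^2(d^2 - 1) = 16 * 15 = 240
Divide by 12: 240 / 12 = 20

20


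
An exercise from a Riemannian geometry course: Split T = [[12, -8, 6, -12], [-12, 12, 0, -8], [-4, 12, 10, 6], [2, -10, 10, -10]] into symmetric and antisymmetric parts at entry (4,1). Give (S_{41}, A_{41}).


T_{41} = 2
T_{14} = -12
S_{41} = (2 + -12)/2 = -10/2 = -5
A_{41} = (2 - -12)/2 = 14/2 = 7
Check: S + A = -5 + 7 = 2 = T_{41}.

(-5, 7)


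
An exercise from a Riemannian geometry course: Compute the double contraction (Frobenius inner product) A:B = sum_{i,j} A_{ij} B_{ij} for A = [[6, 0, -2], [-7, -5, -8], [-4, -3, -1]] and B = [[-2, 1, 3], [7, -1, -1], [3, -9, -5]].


A:B = sum over all i,j of A_{ij} * B_{ij}.
Row 1: 6*-2=-12, 0*1=0, -2*3=-6 => row sum = -18
Row 2: -7*7=-49, -5*-1=5, -8*-1=8 => row sum = -36
Row 3: -4*3=-12, -3*-9=27, -1*-5=5 => row sum = 20
Total = -18 + -36 + 20 = -34

-34


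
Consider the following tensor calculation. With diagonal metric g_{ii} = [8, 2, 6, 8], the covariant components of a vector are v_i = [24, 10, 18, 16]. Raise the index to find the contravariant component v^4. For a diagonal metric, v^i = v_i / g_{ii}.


To raise an index with a diagonal metric: v^i = v_i / g_{ii}.
For index 4: v_4 = 16, g_{44} = 8
v^4 = 16 / 8 = 2

2


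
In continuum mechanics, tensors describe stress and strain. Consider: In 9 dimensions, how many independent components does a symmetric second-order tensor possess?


A symmetric rank-2 tensor in d dimensions has d(d+1)/2 independent components.
d = 9
d(d+1)/2 = 9 * 10 / 2 = 90 / 2 = 45

45


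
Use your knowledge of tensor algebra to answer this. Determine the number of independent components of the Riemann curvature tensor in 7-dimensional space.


The Riemann tensor in d dimensions has d^2(d^2 - 1)/12 independent components.
d = 7, so d^2 = 49
d^2 - 1 = 48
d^2(d^2 - 1) = 49 * 48 = 2352
Divide by 12: 2352 / 12 = 196

196


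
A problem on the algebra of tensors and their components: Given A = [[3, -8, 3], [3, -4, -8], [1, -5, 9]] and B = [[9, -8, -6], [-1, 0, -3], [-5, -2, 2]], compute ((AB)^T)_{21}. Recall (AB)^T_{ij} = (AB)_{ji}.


(AB)^T_{ij} = (AB)_{ji} = sum_k A_{jk} B_{ki}.
For i=2, j=1 we need (AB)_{12}:
A_{11} * B_{12} = 3 * -8 = -24
A_{12} * B_{22} = -8 * 0 = 0
A_{13} * B_{32} = 3 * -2 = -6
Sum = -24 + 0 + -6 = -30

-30


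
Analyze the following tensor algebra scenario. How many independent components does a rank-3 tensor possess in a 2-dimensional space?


The number of components of a rank-r tensor in d dimensions is d^r.
Here d = 2 and r = 3.
2^3 = 8

8


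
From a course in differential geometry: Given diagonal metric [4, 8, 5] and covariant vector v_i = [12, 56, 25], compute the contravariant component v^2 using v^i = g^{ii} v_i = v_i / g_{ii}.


To raise an index with a diagonal metric: v^i = v_i / g_{ii}.
For index 2: v_2 = 56, g_{22} = 8
v^2 = 56 / 8 = 7

7


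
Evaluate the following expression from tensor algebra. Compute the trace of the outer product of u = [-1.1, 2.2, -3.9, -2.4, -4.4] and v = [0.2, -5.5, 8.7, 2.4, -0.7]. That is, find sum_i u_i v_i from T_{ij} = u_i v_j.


The outer product gives T_{ij} = u_i v_j.
The trace (contraction) is Tr(T) = sum_i T_{ii} = sum_i u_i v_i.
Diagonal entries:
T_{11} = u_1 * v_1 = -1.1 * 0.2 = -0.22
T_{22} = u_2 * v_2 = 2.2 * -5.5 = -12.1
T_{33} = u_3 * v_3 = -3.9 * 8.7 = -33.93
T_{44} = u_4 * v_4 = -2.4 * 2.4 = -5.76
T_{55} = u_5 * v_5 = -4.4 * -0.7 = 3.08
Tr(T) = -0.22 + -12.1 + -33.93 + -5.76 + 3.08 = -48.93

-48.93


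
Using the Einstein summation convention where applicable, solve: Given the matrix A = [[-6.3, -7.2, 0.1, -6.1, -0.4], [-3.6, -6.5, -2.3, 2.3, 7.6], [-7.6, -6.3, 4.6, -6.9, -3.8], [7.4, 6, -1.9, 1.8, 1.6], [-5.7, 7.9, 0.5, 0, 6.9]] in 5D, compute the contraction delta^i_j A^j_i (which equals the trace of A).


The contraction (trace) of a rank-2 tensor is the sum of its diagonal elements.
Diagonal entries: A[1,1] = -6.3, A[2,2] = -6.5, A[3,3] = 4.6, A[4,4] = 1.8, A[5,5] = 6.9
Tr(A) = -6.3 + -6.5 + 4.6 + 1.8 + 6.9 = 0.5

0.5


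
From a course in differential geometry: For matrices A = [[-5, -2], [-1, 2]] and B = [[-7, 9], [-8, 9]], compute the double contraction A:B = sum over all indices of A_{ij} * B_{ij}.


A:B = sum over all i,j of A_{ij} * B_{ij}.
Row 1: -5*-7=35, -2*9=-18 => row sum = 17
Row 2: -1*-8=8, 2*9=18 => row sum = 26
Total = 17 + 26 = 43

43
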